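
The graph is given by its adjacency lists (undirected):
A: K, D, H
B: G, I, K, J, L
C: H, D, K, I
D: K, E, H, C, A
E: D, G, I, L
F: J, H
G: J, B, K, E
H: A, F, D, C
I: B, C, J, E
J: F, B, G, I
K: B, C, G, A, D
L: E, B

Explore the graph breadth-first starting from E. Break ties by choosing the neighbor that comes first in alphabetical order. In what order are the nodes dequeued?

E, D, G, I, L, A, C, H, K, B, J, F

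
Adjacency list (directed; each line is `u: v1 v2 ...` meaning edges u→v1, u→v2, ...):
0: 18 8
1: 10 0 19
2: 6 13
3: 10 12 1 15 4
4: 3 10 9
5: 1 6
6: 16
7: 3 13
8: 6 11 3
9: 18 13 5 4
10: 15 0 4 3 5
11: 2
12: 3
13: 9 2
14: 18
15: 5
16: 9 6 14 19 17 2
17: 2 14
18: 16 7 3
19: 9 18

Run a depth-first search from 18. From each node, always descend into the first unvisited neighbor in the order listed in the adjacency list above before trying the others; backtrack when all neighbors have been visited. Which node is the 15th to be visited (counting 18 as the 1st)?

Visit 18
18 → 16
16 → 9
9 → 13
13 → 2
2 → 6
9 → 5
5 → 1
1 → 10
10 → 15
10 → 0
0 → 8
8 → 11
8 → 3
3 → 12
3 → 4
1 → 19
16 → 14
16 → 17
18 → 7

Visit order: 18, 16, 9, 13, 2, 6, 5, 1, 10, 15, 0, 8, 11, 3, 12, 4, 19, 14, 17, 7

12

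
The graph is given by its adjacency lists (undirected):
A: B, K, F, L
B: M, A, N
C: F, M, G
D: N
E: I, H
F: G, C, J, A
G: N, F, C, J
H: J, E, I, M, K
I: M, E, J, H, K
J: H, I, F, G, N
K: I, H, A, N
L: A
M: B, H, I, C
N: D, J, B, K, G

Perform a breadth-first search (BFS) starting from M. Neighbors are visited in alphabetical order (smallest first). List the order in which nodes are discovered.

Visit M; enqueue B, C, H, I → queue [B, C, H, I]
Visit B; enqueue A, N → queue [C, H, I, A, N]
Visit C; enqueue F, G → queue [H, I, A, N, F, G]
Visit H; enqueue E, J, K → queue [I, A, N, F, G, E, J, K]
Visit I → queue [A, N, F, G, E, J, K]
Visit A; enqueue L → queue [N, F, G, E, J, K, L]
Visit N; enqueue D → queue [F, G, E, J, K, L, D]
Visit F → queue [G, E, J, K, L, D]
Visit G → queue [E, J, K, L, D]
Visit E → queue [J, K, L, D]
Visit J → queue [K, L, D]
Visit K → queue [L, D]
Visit L → queue [D]
Visit D → queue []

M B C H I A N F G E J K L D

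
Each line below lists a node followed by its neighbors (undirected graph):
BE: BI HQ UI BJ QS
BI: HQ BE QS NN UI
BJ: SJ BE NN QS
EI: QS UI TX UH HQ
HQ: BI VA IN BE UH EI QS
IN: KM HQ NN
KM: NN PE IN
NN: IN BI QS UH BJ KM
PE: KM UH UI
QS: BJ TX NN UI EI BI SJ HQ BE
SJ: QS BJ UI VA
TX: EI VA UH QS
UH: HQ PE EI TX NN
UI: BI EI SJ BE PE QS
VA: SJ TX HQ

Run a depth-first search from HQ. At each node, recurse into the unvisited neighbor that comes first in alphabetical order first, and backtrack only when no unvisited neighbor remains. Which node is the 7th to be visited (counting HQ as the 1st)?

Visit HQ
HQ → BE
BE → BI
BI → NN
NN → BJ
BJ → QS
QS → EI
EI → TX
TX → UH
UH → PE
PE → KM
KM → IN
PE → UI
UI → SJ
SJ → VA

Visit order: HQ, BE, BI, NN, BJ, QS, EI, TX, UH, PE, KM, IN, UI, SJ, VA

EI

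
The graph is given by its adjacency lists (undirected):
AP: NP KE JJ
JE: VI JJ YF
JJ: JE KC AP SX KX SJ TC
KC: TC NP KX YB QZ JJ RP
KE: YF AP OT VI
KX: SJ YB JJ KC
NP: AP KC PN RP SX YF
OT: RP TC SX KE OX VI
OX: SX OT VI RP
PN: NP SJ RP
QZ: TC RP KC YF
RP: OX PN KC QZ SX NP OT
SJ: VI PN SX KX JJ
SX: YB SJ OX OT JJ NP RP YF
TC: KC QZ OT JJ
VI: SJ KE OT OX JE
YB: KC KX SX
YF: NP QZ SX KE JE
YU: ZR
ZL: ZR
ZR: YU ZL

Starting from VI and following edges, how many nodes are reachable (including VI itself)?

18

BFS from VI visits: VI, SJ, KE, OT, OX, JE, PN, SX, KX, JJ, YF, AP, RP, TC, NP, YB, KC, QZ
Reachable nodes: 18 of 21 total.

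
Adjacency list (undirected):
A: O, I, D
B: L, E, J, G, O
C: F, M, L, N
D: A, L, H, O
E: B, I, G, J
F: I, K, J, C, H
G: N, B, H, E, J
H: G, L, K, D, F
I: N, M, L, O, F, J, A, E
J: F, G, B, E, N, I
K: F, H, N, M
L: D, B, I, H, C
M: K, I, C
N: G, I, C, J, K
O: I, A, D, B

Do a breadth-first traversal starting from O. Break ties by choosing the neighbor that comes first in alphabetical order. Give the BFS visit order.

Visit O; enqueue A, B, D, I → queue [A, B, D, I]
Visit A → queue [B, D, I]
Visit B; enqueue E, G, J, L → queue [D, I, E, G, J, L]
Visit D; enqueue H → queue [I, E, G, J, L, H]
Visit I; enqueue F, M, N → queue [E, G, J, L, H, F, M, N]
Visit E → queue [G, J, L, H, F, M, N]
Visit G → queue [J, L, H, F, M, N]
Visit J → queue [L, H, F, M, N]
Visit L; enqueue C → queue [H, F, M, N, C]
Visit H; enqueue K → queue [F, M, N, C, K]
Visit F → queue [M, N, C, K]
Visit M → queue [N, C, K]
Visit N → queue [C, K]
Visit C → queue [K]
Visit K → queue []

O -> A -> B -> D -> I -> E -> G -> J -> L -> H -> F -> M -> N -> C -> K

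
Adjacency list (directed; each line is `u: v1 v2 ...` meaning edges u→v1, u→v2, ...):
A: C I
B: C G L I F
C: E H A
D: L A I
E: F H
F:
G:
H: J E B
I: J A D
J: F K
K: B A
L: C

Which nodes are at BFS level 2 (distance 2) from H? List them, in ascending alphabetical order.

Level 0: H
Level 1: B, E, J
Level 2: C, F, G, I, K, L
Level 3: A, D

C, F, G, I, K, L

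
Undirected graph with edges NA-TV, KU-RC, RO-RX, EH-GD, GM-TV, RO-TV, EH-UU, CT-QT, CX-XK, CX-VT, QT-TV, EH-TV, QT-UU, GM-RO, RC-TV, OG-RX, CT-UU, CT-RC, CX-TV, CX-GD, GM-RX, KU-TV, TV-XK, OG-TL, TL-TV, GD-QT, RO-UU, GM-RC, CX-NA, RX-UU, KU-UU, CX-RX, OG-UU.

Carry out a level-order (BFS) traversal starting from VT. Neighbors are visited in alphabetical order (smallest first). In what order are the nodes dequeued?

VT, CX, GD, NA, RX, TV, XK, EH, QT, GM, OG, RO, UU, KU, RC, TL, CT

Visit VT; enqueue CX → queue [CX]
Visit CX; enqueue GD, NA, RX, TV, XK → queue [GD, NA, RX, TV, XK]
Visit GD; enqueue EH, QT → queue [NA, RX, TV, XK, EH, QT]
Visit NA → queue [RX, TV, XK, EH, QT]
Visit RX; enqueue GM, OG, RO, UU → queue [TV, XK, EH, QT, GM, OG, RO, UU]
Visit TV; enqueue KU, RC, TL → queue [XK, EH, QT, GM, OG, RO, UU, KU, RC, TL]
Visit XK → queue [EH, QT, GM, OG, RO, UU, KU, RC, TL]
Visit EH → queue [QT, GM, OG, RO, UU, KU, RC, TL]
Visit QT; enqueue CT → queue [GM, OG, RO, UU, KU, RC, TL, CT]
Visit GM → queue [OG, RO, UU, KU, RC, TL, CT]
Visit OG → queue [RO, UU, KU, RC, TL, CT]
Visit RO → queue [UU, KU, RC, TL, CT]
Visit UU → queue [KU, RC, TL, CT]
Visit KU → queue [RC, TL, CT]
Visit RC → queue [TL, CT]
Visit TL → queue [CT]
Visit CT → queue []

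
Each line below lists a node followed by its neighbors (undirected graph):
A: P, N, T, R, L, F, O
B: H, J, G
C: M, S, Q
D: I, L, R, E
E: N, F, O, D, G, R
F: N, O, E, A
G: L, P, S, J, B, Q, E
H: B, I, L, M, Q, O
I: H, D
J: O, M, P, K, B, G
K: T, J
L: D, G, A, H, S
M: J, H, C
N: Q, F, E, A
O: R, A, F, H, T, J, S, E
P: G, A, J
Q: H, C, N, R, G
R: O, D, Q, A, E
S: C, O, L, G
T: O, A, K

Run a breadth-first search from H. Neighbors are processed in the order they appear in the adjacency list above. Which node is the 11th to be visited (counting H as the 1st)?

Visit H; enqueue B, I, L, M, Q, O → queue [B, I, L, M, Q, O]
Visit B; enqueue J, G → queue [I, L, M, Q, O, J, G]
Visit I; enqueue D → queue [L, M, Q, O, J, G, D]
Visit L; enqueue A, S → queue [M, Q, O, J, G, D, A, S]
Visit M; enqueue C → queue [Q, O, J, G, D, A, S, C]
Visit Q; enqueue N, R → queue [O, J, G, D, A, S, C, N, R]
Visit O; enqueue F, T, E → queue [J, G, D, A, S, C, N, R, F, T, E]
Visit J; enqueue P, K → queue [G, D, A, S, C, N, R, F, T, E, P, K]
Visit G → queue [D, A, S, C, N, R, F, T, E, P, K]
Visit D → queue [A, S, C, N, R, F, T, E, P, K]
Visit A → queue [S, C, N, R, F, T, E, P, K]
Visit S → queue [C, N, R, F, T, E, P, K]
Visit C → queue [N, R, F, T, E, P, K]
Visit N → queue [R, F, T, E, P, K]
Visit R → queue [F, T, E, P, K]
Visit F → queue [T, E, P, K]
Visit T → queue [E, P, K]
Visit E → queue [P, K]
Visit P → queue [K]
Visit K → queue []

Visit order: H, B, I, L, M, Q, O, J, G, D, A, S, C, N, R, F, T, E, P, K

A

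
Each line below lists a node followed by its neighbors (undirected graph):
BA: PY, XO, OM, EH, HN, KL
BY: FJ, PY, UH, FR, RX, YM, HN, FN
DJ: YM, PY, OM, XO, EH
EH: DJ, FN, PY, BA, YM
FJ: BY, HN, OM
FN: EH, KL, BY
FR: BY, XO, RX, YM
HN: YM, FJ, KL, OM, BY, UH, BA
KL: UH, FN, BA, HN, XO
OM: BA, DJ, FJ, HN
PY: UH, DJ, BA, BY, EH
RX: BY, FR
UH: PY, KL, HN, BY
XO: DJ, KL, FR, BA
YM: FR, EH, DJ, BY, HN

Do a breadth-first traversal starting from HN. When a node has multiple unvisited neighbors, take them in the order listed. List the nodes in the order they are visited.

HN -> YM -> FJ -> KL -> OM -> BY -> UH -> BA -> FR -> EH -> DJ -> FN -> XO -> PY -> RX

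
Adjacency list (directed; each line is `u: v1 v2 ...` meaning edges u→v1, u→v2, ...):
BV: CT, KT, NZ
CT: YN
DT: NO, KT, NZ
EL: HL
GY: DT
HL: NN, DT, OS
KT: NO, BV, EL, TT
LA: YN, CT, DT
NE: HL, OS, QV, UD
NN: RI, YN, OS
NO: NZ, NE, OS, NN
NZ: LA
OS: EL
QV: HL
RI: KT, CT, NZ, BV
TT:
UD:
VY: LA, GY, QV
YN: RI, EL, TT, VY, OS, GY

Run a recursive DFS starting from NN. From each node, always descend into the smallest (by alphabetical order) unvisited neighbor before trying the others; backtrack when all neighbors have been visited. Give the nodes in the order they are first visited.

NN, OS, EL, HL, DT, KT, BV, CT, YN, GY, RI, NZ, LA, TT, VY, QV, NO, NE, UD

Visit NN
NN → OS
OS → EL
EL → HL
HL → DT
DT → KT
KT → BV
BV → CT
CT → YN
YN → GY
YN → RI
RI → NZ
NZ → LA
YN → TT
YN → VY
VY → QV
KT → NO
NO → NE
NE → UD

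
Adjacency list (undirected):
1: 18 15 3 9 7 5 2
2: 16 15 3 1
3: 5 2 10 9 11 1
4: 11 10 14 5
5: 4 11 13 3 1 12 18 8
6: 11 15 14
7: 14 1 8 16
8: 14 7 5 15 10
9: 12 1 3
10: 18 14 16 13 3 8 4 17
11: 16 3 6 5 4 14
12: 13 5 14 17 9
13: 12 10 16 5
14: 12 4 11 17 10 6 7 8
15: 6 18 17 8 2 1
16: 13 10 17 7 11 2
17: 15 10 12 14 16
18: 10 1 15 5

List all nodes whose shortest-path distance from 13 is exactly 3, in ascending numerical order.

6, 15

Level 0: 13
Level 1: 5, 10, 12, 16
Level 2: 1, 2, 3, 4, 7, 8, 9, 11, 14, 17, 18
Level 3: 6, 15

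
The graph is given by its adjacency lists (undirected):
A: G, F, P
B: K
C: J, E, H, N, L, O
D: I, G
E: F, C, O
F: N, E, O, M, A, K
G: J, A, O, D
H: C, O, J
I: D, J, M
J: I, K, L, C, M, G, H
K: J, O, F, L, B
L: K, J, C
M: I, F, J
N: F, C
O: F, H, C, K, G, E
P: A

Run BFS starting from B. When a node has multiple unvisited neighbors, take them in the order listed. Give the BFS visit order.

B, K, J, O, F, L, I, C, M, G, H, E, N, A, D, P

Visit B; enqueue K → queue [K]
Visit K; enqueue J, O, F, L → queue [J, O, F, L]
Visit J; enqueue I, C, M, G, H → queue [O, F, L, I, C, M, G, H]
Visit O; enqueue E → queue [F, L, I, C, M, G, H, E]
Visit F; enqueue N, A → queue [L, I, C, M, G, H, E, N, A]
Visit L → queue [I, C, M, G, H, E, N, A]
Visit I; enqueue D → queue [C, M, G, H, E, N, A, D]
Visit C → queue [M, G, H, E, N, A, D]
Visit M → queue [G, H, E, N, A, D]
Visit G → queue [H, E, N, A, D]
Visit H → queue [E, N, A, D]
Visit E → queue [N, A, D]
Visit N → queue [A, D]
Visit A; enqueue P → queue [D, P]
Visit D → queue [P]
Visit P → queue []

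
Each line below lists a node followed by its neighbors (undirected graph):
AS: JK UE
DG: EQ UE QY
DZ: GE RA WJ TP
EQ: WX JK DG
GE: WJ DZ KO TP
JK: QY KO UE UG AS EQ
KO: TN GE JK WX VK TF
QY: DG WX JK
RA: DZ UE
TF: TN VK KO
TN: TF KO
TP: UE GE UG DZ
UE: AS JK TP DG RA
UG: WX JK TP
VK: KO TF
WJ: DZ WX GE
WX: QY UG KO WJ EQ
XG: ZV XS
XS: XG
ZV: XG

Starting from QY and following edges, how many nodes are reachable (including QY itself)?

BFS from QY visits: QY, DG, WX, JK, EQ, UE, UG, KO, WJ, AS, TP, RA, TN, GE, VK, TF, DZ
Reachable nodes: 17 of 20 total.

17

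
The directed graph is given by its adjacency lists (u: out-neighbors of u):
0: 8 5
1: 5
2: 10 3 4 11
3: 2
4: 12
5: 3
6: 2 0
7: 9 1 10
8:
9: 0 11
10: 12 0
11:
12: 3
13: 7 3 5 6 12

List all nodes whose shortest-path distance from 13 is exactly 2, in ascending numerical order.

0, 1, 2, 9, 10

Level 0: 13
Level 1: 3, 5, 6, 7, 12
Level 2: 0, 1, 2, 9, 10
Level 3: 4, 8, 11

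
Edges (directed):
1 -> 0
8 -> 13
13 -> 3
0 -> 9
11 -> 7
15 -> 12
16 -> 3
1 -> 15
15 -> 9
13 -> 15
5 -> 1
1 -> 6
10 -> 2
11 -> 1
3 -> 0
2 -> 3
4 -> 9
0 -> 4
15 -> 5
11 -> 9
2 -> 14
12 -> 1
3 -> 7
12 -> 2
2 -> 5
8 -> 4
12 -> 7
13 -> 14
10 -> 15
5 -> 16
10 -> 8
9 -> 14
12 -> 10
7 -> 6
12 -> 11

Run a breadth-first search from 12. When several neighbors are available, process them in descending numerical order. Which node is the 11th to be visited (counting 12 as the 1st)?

14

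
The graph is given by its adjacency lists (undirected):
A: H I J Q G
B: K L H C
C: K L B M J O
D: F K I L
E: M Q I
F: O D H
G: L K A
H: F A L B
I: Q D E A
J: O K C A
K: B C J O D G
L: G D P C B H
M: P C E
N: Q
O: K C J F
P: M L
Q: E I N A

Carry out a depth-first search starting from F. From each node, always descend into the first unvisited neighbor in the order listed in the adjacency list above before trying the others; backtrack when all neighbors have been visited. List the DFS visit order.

Visit F
F → O
O → K
K → B
B → L
L → G
G → A
A → H
A → I
I → Q
Q → E
E → M
M → P
M → C
C → J
Q → N
I → D

F, O, K, B, L, G, A, H, I, Q, E, M, P, C, J, N, D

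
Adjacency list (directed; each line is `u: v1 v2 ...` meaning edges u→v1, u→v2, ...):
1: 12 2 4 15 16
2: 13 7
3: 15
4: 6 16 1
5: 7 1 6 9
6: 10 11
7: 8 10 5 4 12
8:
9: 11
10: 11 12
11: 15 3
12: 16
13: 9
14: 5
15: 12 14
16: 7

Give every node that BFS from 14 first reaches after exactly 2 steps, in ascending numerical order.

1, 6, 7, 9

Level 0: 14
Level 1: 5
Level 2: 1, 6, 7, 9
Level 3: 2, 4, 8, 10, 11, 12, 15, 16
Level 4: 3, 13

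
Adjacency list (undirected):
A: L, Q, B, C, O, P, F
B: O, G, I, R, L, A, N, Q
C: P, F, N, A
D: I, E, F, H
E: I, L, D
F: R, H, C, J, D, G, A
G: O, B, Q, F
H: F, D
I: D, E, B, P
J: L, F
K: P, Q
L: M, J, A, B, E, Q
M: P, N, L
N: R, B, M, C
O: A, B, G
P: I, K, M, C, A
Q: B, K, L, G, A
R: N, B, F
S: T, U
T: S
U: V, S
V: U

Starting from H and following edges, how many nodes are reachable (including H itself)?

BFS from H visits: H, D, F, E, I, A, C, G, J, R, L, B, P, O, Q, N, M, K
Reachable nodes: 18 of 22 total.

18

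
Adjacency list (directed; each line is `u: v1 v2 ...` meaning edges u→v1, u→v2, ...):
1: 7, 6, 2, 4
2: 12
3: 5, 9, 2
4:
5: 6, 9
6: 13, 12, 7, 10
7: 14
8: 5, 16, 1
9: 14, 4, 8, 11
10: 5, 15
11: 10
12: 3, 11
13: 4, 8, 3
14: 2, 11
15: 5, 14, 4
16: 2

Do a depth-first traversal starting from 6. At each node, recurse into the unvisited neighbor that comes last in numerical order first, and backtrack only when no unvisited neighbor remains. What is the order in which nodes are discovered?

Visit 6
6 → 13
13 → 8
8 → 16
16 → 2
2 → 12
12 → 11
11 → 10
10 → 15
15 → 14
15 → 5
5 → 9
9 → 4
12 → 3
8 → 1
1 → 7

6, 13, 8, 16, 2, 12, 11, 10, 15, 14, 5, 9, 4, 3, 1, 7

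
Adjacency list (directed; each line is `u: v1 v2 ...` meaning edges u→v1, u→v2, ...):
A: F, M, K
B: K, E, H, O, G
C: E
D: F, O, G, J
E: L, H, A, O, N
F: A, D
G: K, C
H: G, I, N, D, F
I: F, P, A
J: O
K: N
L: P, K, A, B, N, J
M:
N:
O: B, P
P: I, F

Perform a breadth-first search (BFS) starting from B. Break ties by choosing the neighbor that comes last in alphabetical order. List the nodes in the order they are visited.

B, O, K, H, G, E, P, N, I, F, D, C, L, A, J, M

Visit B; enqueue O, K, H, G, E → queue [O, K, H, G, E]
Visit O; enqueue P → queue [K, H, G, E, P]
Visit K; enqueue N → queue [H, G, E, P, N]
Visit H; enqueue I, F, D → queue [G, E, P, N, I, F, D]
Visit G; enqueue C → queue [E, P, N, I, F, D, C]
Visit E; enqueue L, A → queue [P, N, I, F, D, C, L, A]
Visit P → queue [N, I, F, D, C, L, A]
Visit N → queue [I, F, D, C, L, A]
Visit I → queue [F, D, C, L, A]
Visit F → queue [D, C, L, A]
Visit D; enqueue J → queue [C, L, A, J]
Visit C → queue [L, A, J]
Visit L → queue [A, J]
Visit A; enqueue M → queue [J, M]
Visit J → queue [M]
Visit M → queue []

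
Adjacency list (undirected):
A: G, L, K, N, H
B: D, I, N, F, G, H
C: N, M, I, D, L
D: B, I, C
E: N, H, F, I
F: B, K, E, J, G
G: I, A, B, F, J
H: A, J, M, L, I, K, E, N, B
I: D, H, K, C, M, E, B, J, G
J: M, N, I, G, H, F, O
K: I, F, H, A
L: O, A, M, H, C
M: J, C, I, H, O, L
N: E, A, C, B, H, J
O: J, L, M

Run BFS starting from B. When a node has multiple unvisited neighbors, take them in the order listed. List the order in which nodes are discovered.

B D I N F G H C K M E J A L O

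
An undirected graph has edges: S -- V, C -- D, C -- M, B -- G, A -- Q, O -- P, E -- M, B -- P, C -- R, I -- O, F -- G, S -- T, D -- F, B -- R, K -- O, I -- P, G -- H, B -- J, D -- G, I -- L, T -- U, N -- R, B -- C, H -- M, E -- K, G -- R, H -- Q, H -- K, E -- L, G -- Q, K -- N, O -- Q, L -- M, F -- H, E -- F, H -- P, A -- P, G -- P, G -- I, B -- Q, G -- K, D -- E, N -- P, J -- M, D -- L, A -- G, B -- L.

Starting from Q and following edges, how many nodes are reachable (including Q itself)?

BFS from Q visits: Q, A, B, G, H, O, P, C, J, L, R, D, F, I, K, M, N, E
Reachable nodes: 18 of 22 total.

18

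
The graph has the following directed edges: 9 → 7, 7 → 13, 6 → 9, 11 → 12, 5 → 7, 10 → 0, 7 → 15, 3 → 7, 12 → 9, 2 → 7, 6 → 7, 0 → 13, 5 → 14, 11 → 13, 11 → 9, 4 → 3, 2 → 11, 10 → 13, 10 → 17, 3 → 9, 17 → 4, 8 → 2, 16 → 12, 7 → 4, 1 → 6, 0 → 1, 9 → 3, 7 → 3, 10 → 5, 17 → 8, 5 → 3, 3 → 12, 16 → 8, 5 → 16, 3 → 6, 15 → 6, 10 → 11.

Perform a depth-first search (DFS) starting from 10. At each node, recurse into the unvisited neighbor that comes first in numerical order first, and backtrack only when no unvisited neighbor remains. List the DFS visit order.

Visit 10
10 → 0
0 → 1
1 → 6
6 → 7
7 → 3
3 → 9
3 → 12
7 → 4
7 → 13
7 → 15
10 → 5
5 → 14
5 → 16
16 → 8
8 → 2
2 → 11
10 → 17

10 -> 0 -> 1 -> 6 -> 7 -> 3 -> 9 -> 12 -> 4 -> 13 -> 15 -> 5 -> 14 -> 16 -> 8 -> 2 -> 11 -> 17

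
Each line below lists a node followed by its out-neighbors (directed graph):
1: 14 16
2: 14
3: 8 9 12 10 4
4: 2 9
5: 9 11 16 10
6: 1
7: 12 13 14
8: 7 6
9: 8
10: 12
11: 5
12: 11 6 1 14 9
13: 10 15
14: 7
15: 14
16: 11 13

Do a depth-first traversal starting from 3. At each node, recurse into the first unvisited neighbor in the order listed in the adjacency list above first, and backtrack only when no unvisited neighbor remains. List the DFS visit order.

3 → 8 → 7 → 12 → 11 → 5 → 9 → 16 → 13 → 10 → 15 → 14 → 6 → 1 → 4 → 2

Visit 3
3 → 8
8 → 7
7 → 12
12 → 11
11 → 5
5 → 9
5 → 16
16 → 13
13 → 10
13 → 15
15 → 14
12 → 6
6 → 1
3 → 4
4 → 2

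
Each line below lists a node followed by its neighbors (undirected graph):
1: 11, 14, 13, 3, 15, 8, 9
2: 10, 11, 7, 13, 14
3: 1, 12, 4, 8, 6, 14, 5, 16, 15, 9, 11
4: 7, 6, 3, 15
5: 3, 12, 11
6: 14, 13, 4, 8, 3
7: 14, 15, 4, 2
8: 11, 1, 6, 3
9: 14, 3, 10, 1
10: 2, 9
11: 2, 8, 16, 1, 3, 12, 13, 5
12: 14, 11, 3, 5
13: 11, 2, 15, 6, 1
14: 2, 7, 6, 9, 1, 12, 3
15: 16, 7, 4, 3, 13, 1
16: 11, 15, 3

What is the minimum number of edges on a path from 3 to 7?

Level 0: 3
Level 1: 1, 4, 5, 6, 8, 9, 11, 12, 14, 15, 16
Level 2: 2, 7, 10, 13
7 first appears at level 2.

2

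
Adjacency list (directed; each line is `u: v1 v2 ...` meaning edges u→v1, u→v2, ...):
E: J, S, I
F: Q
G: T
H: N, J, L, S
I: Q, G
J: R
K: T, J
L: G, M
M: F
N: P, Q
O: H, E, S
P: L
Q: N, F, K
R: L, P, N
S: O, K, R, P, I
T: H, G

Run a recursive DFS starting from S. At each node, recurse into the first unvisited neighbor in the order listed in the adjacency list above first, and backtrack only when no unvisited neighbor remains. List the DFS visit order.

Visit S
S → O
O → H
H → N
N → P
P → L
L → G
G → T
L → M
M → F
F → Q
Q → K
K → J
J → R
O → E
E → I

S O H N P L G T M F Q K J R E I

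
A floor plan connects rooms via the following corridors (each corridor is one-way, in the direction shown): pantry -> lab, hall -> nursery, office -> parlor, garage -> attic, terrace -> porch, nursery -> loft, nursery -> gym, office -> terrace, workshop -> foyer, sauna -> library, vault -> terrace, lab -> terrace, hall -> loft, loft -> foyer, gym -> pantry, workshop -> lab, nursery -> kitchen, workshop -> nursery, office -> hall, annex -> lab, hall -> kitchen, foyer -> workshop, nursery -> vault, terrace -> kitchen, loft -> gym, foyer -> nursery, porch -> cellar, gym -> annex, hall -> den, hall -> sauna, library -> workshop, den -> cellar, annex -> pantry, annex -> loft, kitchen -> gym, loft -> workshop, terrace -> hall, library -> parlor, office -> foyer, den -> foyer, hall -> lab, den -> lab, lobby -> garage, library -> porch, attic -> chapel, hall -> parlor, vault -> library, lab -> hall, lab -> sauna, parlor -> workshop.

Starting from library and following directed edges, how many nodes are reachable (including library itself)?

18

BFS from library visits: library, workshop, porch, parlor, nursery, lab, foyer, cellar, vault, loft, kitchen, gym, terrace, sauna, hall, pantry, annex, den
Reachable nodes: 18 of 23 total.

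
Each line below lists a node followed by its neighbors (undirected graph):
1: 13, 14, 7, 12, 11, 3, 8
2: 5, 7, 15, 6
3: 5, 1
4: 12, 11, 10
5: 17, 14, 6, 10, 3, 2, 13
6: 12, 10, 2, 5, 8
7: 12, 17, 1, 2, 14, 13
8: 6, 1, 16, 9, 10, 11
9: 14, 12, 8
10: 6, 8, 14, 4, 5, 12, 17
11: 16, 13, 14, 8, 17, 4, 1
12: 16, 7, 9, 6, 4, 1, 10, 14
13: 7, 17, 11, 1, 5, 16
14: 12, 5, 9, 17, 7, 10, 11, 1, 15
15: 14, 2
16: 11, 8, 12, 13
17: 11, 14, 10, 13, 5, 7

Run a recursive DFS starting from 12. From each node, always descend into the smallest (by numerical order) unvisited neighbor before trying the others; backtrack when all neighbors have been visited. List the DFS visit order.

12 → 1 → 3 → 5 → 2 → 6 → 8 → 9 → 14 → 7 → 13 → 11 → 4 → 10 → 17 → 16 → 15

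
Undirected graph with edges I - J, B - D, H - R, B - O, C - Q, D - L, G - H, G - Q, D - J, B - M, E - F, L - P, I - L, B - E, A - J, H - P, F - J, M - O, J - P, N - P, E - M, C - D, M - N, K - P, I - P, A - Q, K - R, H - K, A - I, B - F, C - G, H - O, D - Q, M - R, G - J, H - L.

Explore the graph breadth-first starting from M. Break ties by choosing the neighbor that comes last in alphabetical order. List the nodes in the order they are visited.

M → R → O → N → E → B → K → H → P → F → D → L → G → J → I → Q → C → A

Visit M; enqueue R, O, N, E, B → queue [R, O, N, E, B]
Visit R; enqueue K, H → queue [O, N, E, B, K, H]
Visit O → queue [N, E, B, K, H]
Visit N; enqueue P → queue [E, B, K, H, P]
Visit E; enqueue F → queue [B, K, H, P, F]
Visit B; enqueue D → queue [K, H, P, F, D]
Visit K → queue [H, P, F, D]
Visit H; enqueue L, G → queue [P, F, D, L, G]
Visit P; enqueue J, I → queue [F, D, L, G, J, I]
Visit F → queue [D, L, G, J, I]
Visit D; enqueue Q, C → queue [L, G, J, I, Q, C]
Visit L → queue [G, J, I, Q, C]
Visit G → queue [J, I, Q, C]
Visit J; enqueue A → queue [I, Q, C, A]
Visit I → queue [Q, C, A]
Visit Q → queue [C, A]
Visit C → queue [A]
Visit A → queue []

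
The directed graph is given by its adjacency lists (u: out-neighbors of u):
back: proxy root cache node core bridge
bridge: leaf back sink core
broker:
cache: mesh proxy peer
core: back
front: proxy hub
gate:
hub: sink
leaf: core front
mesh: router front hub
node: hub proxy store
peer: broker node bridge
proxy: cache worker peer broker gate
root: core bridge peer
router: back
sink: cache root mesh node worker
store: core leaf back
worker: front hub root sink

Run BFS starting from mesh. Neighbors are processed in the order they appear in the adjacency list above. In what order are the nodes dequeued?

Visit mesh; enqueue router, front, hub → queue [router, front, hub]
Visit router; enqueue back → queue [front, hub, back]
Visit front; enqueue proxy → queue [hub, back, proxy]
Visit hub; enqueue sink → queue [back, proxy, sink]
Visit back; enqueue root, cache, node, core, bridge → queue [proxy, sink, root, cache, node, core, bridge]
Visit proxy; enqueue worker, peer, broker, gate → queue [sink, root, cache, node, core, bridge, worker, peer, broker, gate]
Visit sink → queue [root, cache, node, core, bridge, worker, peer, broker, gate]
Visit root → queue [cache, node, core, bridge, worker, peer, broker, gate]
Visit cache → queue [node, core, bridge, worker, peer, broker, gate]
Visit node; enqueue store → queue [core, bridge, worker, peer, broker, gate, store]
Visit core → queue [bridge, worker, peer, broker, gate, store]
Visit bridge; enqueue leaf → queue [worker, peer, broker, gate, store, leaf]
Visit worker → queue [peer, broker, gate, store, leaf]
Visit peer → queue [broker, gate, store, leaf]
Visit broker → queue [gate, store, leaf]
Visit gate → queue [store, leaf]
Visit store → queue [leaf]
Visit leaf → queue []

mesh, router, front, hub, back, proxy, sink, root, cache, node, core, bridge, worker, peer, broker, gate, store, leaf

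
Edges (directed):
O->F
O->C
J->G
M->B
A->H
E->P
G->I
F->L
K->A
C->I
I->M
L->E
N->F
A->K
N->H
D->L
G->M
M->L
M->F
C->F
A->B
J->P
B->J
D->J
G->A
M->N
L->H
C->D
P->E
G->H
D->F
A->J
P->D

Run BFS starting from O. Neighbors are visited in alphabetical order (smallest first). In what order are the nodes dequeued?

Visit O; enqueue C, F → queue [C, F]
Visit C; enqueue D, I → queue [F, D, I]
Visit F; enqueue L → queue [D, I, L]
Visit D; enqueue J → queue [I, L, J]
Visit I; enqueue M → queue [L, J, M]
Visit L; enqueue E, H → queue [J, M, E, H]
Visit J; enqueue G, P → queue [M, E, H, G, P]
Visit M; enqueue B, N → queue [E, H, G, P, B, N]
Visit E → queue [H, G, P, B, N]
Visit H → queue [G, P, B, N]
Visit G; enqueue A → queue [P, B, N, A]
Visit P → queue [B, N, A]
Visit B → queue [N, A]
Visit N → queue [A]
Visit A; enqueue K → queue [K]
Visit K → queue []

O C F D I L J M E H G P B N A K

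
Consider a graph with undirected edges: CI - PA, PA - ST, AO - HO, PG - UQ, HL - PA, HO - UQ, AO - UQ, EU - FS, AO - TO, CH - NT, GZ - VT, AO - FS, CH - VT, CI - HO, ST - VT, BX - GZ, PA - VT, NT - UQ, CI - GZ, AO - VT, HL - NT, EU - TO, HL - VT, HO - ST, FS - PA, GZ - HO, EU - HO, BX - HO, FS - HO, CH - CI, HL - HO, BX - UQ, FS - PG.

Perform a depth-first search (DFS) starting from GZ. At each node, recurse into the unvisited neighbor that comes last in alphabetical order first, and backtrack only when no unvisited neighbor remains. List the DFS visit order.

GZ, VT, ST, PA, HL, NT, UQ, PG, FS, HO, EU, TO, AO, CI, CH, BX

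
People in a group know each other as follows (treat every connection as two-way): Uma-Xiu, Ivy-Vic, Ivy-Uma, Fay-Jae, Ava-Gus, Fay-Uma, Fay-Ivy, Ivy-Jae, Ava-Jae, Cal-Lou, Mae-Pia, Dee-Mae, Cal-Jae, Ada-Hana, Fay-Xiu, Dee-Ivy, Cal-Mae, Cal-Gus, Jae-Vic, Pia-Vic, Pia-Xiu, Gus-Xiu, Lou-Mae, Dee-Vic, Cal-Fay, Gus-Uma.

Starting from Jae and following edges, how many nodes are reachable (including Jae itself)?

13

BFS from Jae visits: Jae, Vic, Ivy, Fay, Cal, Ava, Pia, Dee, Uma, Xiu, Mae, Lou, Gus
Reachable nodes: 13 of 15 total.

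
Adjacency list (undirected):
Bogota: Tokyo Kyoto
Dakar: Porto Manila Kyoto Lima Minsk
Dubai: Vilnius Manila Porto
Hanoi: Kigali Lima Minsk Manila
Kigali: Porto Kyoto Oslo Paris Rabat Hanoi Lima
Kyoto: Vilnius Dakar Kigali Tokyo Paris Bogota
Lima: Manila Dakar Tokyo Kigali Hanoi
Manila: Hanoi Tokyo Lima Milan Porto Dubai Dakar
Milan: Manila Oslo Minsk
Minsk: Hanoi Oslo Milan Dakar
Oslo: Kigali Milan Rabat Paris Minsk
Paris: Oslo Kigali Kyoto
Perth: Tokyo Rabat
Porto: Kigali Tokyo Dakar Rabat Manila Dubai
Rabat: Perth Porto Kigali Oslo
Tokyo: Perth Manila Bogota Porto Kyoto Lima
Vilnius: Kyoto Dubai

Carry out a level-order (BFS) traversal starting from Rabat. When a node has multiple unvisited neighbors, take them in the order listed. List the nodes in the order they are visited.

Rabat → Perth → Porto → Kigali → Oslo → Tokyo → Dakar → Manila → Dubai → Kyoto → Paris → Hanoi → Lima → Milan → Minsk → Bogota → Vilnius

Visit Rabat; enqueue Perth, Porto, Kigali, Oslo → queue [Perth, Porto, Kigali, Oslo]
Visit Perth; enqueue Tokyo → queue [Porto, Kigali, Oslo, Tokyo]
Visit Porto; enqueue Dakar, Manila, Dubai → queue [Kigali, Oslo, Tokyo, Dakar, Manila, Dubai]
Visit Kigali; enqueue Kyoto, Paris, Hanoi, Lima → queue [Oslo, Tokyo, Dakar, Manila, Dubai, Kyoto, Paris, Hanoi, Lima]
Visit Oslo; enqueue Milan, Minsk → queue [Tokyo, Dakar, Manila, Dubai, Kyoto, Paris, Hanoi, Lima, Milan, Minsk]
Visit Tokyo; enqueue Bogota → queue [Dakar, Manila, Dubai, Kyoto, Paris, Hanoi, Lima, Milan, Minsk, Bogota]
Visit Dakar → queue [Manila, Dubai, Kyoto, Paris, Hanoi, Lima, Milan, Minsk, Bogota]
Visit Manila → queue [Dubai, Kyoto, Paris, Hanoi, Lima, Milan, Minsk, Bogota]
Visit Dubai; enqueue Vilnius → queue [Kyoto, Paris, Hanoi, Lima, Milan, Minsk, Bogota, Vilnius]
Visit Kyoto → queue [Paris, Hanoi, Lima, Milan, Minsk, Bogota, Vilnius]
Visit Paris → queue [Hanoi, Lima, Milan, Minsk, Bogota, Vilnius]
Visit Hanoi → queue [Lima, Milan, Minsk, Bogota, Vilnius]
Visit Lima → queue [Milan, Minsk, Bogota, Vilnius]
Visit Milan → queue [Minsk, Bogota, Vilnius]
Visit Minsk → queue [Bogota, Vilnius]
Visit Bogota → queue [Vilnius]
Visit Vilnius → queue []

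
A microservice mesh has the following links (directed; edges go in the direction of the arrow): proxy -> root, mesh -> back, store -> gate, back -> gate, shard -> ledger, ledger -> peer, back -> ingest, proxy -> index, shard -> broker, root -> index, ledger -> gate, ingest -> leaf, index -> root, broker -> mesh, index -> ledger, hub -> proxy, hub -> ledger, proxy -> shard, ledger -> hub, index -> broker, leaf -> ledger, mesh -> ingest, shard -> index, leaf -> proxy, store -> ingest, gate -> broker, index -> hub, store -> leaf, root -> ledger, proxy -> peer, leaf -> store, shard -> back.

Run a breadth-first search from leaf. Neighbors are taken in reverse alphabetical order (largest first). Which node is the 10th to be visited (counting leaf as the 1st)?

index

Visit leaf; enqueue store, proxy, ledger → queue [store, proxy, ledger]
Visit store; enqueue ingest, gate → queue [proxy, ledger, ingest, gate]
Visit proxy; enqueue shard, root, peer, index → queue [ledger, ingest, gate, shard, root, peer, index]
Visit ledger; enqueue hub → queue [ingest, gate, shard, root, peer, index, hub]
Visit ingest → queue [gate, shard, root, peer, index, hub]
Visit gate; enqueue broker → queue [shard, root, peer, index, hub, broker]
Visit shard; enqueue back → queue [root, peer, index, hub, broker, back]
Visit root → queue [peer, index, hub, broker, back]
Visit peer → queue [index, hub, broker, back]
Visit index → queue [hub, broker, back]
Visit hub → queue [broker, back]
Visit broker; enqueue mesh → queue [back, mesh]
Visit back → queue [mesh]
Visit mesh → queue []

Visit order: leaf, store, proxy, ledger, ingest, gate, shard, root, peer, index, hub, broker, back, mesh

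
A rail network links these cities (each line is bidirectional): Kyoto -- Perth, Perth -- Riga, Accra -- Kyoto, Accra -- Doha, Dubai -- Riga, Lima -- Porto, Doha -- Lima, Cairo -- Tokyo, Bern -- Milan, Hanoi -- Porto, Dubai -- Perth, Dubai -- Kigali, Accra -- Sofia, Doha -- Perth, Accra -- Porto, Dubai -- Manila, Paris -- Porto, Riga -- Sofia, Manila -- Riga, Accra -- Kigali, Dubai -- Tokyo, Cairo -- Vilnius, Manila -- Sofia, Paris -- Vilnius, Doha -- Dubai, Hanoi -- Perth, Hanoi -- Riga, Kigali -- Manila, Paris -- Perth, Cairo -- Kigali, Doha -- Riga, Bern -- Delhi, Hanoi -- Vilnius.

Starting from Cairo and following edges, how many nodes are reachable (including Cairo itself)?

16

BFS from Cairo visits: Cairo, Kigali, Tokyo, Vilnius, Accra, Dubai, Manila, Hanoi, Paris, Doha, Kyoto, Porto, Sofia, Perth, Riga, Lima
Reachable nodes: 16 of 19 total.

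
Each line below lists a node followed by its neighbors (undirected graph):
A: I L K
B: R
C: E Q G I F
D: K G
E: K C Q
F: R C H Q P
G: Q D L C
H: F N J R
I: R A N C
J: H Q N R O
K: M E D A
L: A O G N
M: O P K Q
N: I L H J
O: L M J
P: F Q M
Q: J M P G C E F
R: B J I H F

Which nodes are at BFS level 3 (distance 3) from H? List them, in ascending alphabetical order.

Level 0: H
Level 1: F, J, N, R
Level 2: B, C, I, L, O, P, Q
Level 3: A, E, G, M
Level 4: D, K

A, E, G, M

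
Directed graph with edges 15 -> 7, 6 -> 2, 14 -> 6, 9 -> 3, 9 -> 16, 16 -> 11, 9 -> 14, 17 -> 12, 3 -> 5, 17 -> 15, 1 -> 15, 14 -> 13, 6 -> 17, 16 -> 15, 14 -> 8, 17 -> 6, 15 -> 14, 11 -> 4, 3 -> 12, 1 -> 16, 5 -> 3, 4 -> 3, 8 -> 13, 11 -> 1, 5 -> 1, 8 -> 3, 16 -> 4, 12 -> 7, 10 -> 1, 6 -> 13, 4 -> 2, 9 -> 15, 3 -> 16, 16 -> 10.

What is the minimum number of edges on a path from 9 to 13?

2

Level 0: 9
Level 1: 3, 14, 15, 16
Level 2: 4, 5, 6, 7, 8, 10, 11, 12, 13
Level 3: 1, 2, 17
13 first appears at level 2.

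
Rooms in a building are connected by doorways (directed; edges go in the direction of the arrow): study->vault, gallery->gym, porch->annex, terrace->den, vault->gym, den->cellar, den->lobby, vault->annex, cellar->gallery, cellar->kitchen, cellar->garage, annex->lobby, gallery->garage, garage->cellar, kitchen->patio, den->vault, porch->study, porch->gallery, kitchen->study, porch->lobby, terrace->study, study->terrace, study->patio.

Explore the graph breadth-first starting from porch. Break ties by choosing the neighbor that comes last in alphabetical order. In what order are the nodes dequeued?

porch study lobby gallery annex vault terrace patio gym garage den cellar kitchen

Visit porch; enqueue study, lobby, gallery, annex → queue [study, lobby, gallery, annex]
Visit study; enqueue vault, terrace, patio → queue [lobby, gallery, annex, vault, terrace, patio]
Visit lobby → queue [gallery, annex, vault, terrace, patio]
Visit gallery; enqueue gym, garage → queue [annex, vault, terrace, patio, gym, garage]
Visit annex → queue [vault, terrace, patio, gym, garage]
Visit vault → queue [terrace, patio, gym, garage]
Visit terrace; enqueue den → queue [patio, gym, garage, den]
Visit patio → queue [gym, garage, den]
Visit gym → queue [garage, den]
Visit garage; enqueue cellar → queue [den, cellar]
Visit den → queue [cellar]
Visit cellar; enqueue kitchen → queue [kitchen]
Visit kitchen → queue []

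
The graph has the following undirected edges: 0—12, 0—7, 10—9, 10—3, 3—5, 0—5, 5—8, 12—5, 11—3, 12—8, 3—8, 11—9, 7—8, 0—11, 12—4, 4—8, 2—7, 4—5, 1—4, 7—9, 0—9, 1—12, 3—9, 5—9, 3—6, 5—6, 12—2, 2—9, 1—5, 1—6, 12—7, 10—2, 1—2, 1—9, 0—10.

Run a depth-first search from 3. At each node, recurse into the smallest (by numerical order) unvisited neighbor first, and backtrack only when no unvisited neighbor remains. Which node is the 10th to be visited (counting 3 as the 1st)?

Visit 3
3 → 5
5 → 0
0 → 7
7 → 2
2 → 1
1 → 4
4 → 8
8 → 12
1 → 6
1 → 9
9 → 10
9 → 11

Visit order: 3, 5, 0, 7, 2, 1, 4, 8, 12, 6, 9, 10, 11

6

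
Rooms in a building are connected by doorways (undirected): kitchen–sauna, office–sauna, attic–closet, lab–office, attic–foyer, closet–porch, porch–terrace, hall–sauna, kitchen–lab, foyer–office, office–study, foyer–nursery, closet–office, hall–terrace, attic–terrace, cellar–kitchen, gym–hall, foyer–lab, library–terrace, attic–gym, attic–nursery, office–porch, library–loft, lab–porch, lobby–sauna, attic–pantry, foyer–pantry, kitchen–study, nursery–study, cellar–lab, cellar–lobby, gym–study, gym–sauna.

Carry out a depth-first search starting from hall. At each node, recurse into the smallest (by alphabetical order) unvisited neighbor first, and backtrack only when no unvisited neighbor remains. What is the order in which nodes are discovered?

hall → gym → attic → closet → office → foyer → lab → cellar → kitchen → sauna → lobby → study → nursery → porch → terrace → library → loft → pantry

Visit hall
hall → gym
gym → attic
attic → closet
closet → office
office → foyer
foyer → lab
lab → cellar
cellar → kitchen
kitchen → sauna
sauna → lobby
kitchen → study
study → nursery
lab → porch
porch → terrace
terrace → library
library → loft
foyer → pantry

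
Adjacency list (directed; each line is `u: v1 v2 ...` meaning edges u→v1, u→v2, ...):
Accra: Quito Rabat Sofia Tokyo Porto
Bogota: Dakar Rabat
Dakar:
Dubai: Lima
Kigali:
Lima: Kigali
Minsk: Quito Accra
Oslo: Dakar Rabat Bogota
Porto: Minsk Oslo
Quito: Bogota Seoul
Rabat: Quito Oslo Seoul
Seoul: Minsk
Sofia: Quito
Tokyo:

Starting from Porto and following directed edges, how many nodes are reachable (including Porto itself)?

BFS from Porto visits: Porto, Minsk, Oslo, Quito, Accra, Dakar, Rabat, Bogota, Seoul, Sofia, Tokyo
Reachable nodes: 11 of 14 total.

11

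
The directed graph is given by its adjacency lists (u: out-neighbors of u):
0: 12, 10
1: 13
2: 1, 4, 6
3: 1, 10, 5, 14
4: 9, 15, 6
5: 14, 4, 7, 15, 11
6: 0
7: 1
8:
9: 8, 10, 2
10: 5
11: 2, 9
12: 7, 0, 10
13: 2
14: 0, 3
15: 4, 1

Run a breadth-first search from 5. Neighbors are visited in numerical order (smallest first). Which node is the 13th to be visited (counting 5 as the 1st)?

Visit 5; enqueue 4, 7, 11, 14, 15 → queue [4, 7, 11, 14, 15]
Visit 4; enqueue 6, 9 → queue [7, 11, 14, 15, 6, 9]
Visit 7; enqueue 1 → queue [11, 14, 15, 6, 9, 1]
Visit 11; enqueue 2 → queue [14, 15, 6, 9, 1, 2]
Visit 14; enqueue 0, 3 → queue [15, 6, 9, 1, 2, 0, 3]
Visit 15 → queue [6, 9, 1, 2, 0, 3]
Visit 6 → queue [9, 1, 2, 0, 3]
Visit 9; enqueue 8, 10 → queue [1, 2, 0, 3, 8, 10]
Visit 1; enqueue 13 → queue [2, 0, 3, 8, 10, 13]
Visit 2 → queue [0, 3, 8, 10, 13]
Visit 0; enqueue 12 → queue [3, 8, 10, 13, 12]
Visit 3 → queue [8, 10, 13, 12]
Visit 8 → queue [10, 13, 12]
Visit 10 → queue [13, 12]
Visit 13 → queue [12]
Visit 12 → queue []

Visit order: 5, 4, 7, 11, 14, 15, 6, 9, 1, 2, 0, 3, 8, 10, 13, 12

8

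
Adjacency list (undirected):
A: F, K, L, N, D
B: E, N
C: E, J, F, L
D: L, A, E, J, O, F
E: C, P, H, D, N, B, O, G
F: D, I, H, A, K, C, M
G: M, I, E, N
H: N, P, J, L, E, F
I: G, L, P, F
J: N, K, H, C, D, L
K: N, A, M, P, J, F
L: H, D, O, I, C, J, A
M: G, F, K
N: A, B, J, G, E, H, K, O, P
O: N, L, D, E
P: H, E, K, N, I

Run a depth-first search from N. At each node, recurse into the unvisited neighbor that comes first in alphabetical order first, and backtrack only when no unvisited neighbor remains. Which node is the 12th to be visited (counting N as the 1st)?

Visit N
N → A
A → D
D → E
E → B
E → C
C → F
F → H
H → J
J → K
K → M
M → G
G → I
I → L
L → O
I → P

Visit order: N, A, D, E, B, C, F, H, J, K, M, G, I, L, O, P

G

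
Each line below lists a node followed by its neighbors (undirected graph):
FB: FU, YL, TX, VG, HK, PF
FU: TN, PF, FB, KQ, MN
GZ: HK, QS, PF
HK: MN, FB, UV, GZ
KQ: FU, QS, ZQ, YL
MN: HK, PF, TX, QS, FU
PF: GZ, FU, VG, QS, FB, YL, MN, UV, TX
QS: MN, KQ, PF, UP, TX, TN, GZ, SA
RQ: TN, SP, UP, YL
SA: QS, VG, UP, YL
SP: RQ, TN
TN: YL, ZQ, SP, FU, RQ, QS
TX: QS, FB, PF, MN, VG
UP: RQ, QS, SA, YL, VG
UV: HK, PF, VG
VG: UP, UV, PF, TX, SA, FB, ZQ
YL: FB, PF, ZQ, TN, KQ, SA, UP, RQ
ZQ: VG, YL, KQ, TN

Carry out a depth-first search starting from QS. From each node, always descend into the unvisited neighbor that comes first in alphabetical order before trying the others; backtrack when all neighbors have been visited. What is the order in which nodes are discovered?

QS, GZ, HK, FB, FU, KQ, YL, PF, MN, TX, VG, SA, UP, RQ, SP, TN, ZQ, UV

Visit QS
QS → GZ
GZ → HK
HK → FB
FB → FU
FU → KQ
KQ → YL
YL → PF
PF → MN
MN → TX
TX → VG
VG → SA
SA → UP
UP → RQ
RQ → SP
SP → TN
TN → ZQ
VG → UV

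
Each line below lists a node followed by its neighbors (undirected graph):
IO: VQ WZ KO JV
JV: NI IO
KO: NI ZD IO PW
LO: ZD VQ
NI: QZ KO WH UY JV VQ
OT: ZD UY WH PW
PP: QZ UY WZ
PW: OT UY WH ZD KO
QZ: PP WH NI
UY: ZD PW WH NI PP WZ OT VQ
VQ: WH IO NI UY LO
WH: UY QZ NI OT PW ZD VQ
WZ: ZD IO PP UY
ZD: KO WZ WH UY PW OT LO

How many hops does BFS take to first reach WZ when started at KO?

Level 0: KO
Level 1: IO, NI, PW, ZD
Level 2: JV, LO, OT, QZ, UY, VQ, WH, WZ
Level 3: PP
WZ first appears at level 2.

2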